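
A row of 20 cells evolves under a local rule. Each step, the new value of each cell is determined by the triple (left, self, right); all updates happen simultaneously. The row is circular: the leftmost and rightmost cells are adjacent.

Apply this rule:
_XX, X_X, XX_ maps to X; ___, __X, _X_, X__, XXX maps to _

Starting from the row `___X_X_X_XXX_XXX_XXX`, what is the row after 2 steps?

_____X_XXXXX_XXX_XX_

step 1: ____X_X_XX_XXX_XXX_X
step 2: _____X_XXXXX_XXX_XX_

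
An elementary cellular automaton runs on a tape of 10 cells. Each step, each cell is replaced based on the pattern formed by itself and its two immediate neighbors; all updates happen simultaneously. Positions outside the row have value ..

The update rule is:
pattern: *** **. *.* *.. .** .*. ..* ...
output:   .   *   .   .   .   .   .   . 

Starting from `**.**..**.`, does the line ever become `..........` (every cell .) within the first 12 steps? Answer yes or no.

yes

step 1: .*..*...*.
step 2: ..........
all cells are . at step 2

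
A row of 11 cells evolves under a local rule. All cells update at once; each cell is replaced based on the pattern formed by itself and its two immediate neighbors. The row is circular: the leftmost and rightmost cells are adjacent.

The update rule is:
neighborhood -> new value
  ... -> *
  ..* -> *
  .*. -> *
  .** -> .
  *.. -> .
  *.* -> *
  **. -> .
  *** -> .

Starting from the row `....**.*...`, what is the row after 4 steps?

****..**.**
.....*..*..
******.**.*
......*..*.

......*..*.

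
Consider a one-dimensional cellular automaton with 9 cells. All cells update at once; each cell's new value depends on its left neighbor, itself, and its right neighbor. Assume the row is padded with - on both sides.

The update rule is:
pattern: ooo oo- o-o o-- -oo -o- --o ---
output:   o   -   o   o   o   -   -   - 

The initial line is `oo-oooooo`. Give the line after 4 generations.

-oooo-o-o

generation 1: o-oooooo-
generation 2: -oooooo-o
generation 3: -ooooo-o-
generation 4: -oooo-o-o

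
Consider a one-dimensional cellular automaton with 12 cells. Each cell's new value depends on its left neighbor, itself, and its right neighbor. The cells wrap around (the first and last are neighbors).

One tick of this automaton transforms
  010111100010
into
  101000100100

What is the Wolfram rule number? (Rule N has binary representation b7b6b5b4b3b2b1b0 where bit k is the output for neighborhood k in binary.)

position 4: 111 → 0  (bit 7 = 0)
position 6: 110 → 1  (bit 6 = 1)
position 2: 101 → 1  (bit 5 = 1)
position 7: 100 → 0  (bit 4 = 0)
position 3: 011 → 0  (bit 3 = 0)
position 1: 010 → 0  (bit 2 = 0)
position 0: 001 → 1  (bit 1 = 1)
position 8: 000 → 0  (bit 0 = 0)
bits b7..b0 = 01100010 = 98

98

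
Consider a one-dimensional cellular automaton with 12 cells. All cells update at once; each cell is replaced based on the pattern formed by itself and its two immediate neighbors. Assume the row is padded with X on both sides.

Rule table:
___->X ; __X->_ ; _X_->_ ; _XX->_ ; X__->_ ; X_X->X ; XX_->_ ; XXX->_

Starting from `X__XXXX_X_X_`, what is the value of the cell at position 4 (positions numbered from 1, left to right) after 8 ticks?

X

_______X_X_X
_XXXXX__X_X_
X________X_X
__XXXXXX__X_
___________X
_XXXXXXXXX__
X___________
__XXXXXXXXX_
position 4 holds X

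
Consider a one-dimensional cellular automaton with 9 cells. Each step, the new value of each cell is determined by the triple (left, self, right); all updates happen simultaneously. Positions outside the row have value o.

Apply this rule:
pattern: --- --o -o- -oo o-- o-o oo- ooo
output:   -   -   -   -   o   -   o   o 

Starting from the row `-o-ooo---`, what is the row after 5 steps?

oooo-----

step 1: ----ooo--
step 2: o----ooo-
step 3: oo----oo-
step 4: ooo----o-
step 5: oooo-----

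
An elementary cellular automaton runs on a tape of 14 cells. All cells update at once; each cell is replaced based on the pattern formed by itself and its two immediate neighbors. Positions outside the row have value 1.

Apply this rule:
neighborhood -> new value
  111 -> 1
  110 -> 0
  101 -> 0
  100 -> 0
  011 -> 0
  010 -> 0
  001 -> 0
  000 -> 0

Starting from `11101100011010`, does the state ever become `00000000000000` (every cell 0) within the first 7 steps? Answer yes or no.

yes

11000000000000
10000000000000
00000000000000
all cells are 0 at step 3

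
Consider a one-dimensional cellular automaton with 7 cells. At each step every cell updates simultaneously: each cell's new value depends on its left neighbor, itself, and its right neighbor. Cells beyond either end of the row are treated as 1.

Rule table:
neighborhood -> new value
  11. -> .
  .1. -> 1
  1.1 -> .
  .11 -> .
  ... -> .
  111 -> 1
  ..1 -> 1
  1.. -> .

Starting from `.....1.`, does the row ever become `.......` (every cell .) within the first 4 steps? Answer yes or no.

no

....11.
...1...
..11..1
.1...1.
step 4 is .1...1., still not uniform .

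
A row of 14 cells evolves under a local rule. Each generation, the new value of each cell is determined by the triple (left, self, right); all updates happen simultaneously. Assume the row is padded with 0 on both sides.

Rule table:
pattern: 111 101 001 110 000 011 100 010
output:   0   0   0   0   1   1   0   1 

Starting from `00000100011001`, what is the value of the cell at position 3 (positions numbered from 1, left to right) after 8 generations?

1

11110101010001
10000101010101
10110101010101
10100101010101
10100101010101  (fixed point — unchanged through generation 8)
position 3 holds 1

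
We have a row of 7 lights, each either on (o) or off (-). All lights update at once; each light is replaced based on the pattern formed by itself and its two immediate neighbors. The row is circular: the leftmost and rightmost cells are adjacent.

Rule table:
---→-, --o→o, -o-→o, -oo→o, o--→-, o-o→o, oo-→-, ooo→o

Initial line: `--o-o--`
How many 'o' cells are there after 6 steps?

4

-oooo--
oooo---
ooo---o
oo---oo
o---ooo
---oooo
count of o: 4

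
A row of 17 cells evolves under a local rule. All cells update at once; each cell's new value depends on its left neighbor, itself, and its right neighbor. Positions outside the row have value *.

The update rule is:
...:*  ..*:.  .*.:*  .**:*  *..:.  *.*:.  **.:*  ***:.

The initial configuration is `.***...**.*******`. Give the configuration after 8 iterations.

.*.*.*.**.*.*..*.

.*.*.*.**.*......
.*.*.*.**.*.****.
.*.*.*.**.*.*..*.
.*.*.*.**.*.*..*.  (fixed point — unchanged through iteration 8)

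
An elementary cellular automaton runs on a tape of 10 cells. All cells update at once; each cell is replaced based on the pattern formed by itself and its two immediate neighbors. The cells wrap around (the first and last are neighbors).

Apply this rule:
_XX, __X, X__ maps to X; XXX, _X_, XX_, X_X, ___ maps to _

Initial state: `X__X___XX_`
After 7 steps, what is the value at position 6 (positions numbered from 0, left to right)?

X

_XX_X_XX__
XX____X_X_
X_X__X____
___XX_X__X
X_XX___XX_
__X_X_XX__
_X____X_X_
position 6 holds X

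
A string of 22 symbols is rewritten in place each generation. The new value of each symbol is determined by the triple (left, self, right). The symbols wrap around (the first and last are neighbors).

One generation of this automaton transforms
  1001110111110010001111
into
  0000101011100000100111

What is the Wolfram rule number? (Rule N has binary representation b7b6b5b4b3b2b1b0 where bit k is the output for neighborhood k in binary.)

161

position 4: 111 → 1  (bit 7 = 1)
position 0: 110 → 0  (bit 6 = 0)
position 6: 101 → 1  (bit 5 = 1)
position 1: 100 → 0  (bit 4 = 0)
position 3: 011 → 0  (bit 3 = 0)
position 14: 010 → 0  (bit 2 = 0)
position 2: 001 → 0  (bit 1 = 0)
position 16: 000 → 1  (bit 0 = 1)
bits b7..b0 = 10100001 = 161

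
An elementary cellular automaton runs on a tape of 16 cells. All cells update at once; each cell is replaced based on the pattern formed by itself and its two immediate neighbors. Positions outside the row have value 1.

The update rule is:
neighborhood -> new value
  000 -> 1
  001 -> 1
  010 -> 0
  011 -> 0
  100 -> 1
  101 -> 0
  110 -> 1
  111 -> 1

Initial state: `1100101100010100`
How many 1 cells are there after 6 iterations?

15

1111000111100011
1111111011111101
1111111001111100
1111111110111111
1111111110011111
1111111111101111
count of 1: 15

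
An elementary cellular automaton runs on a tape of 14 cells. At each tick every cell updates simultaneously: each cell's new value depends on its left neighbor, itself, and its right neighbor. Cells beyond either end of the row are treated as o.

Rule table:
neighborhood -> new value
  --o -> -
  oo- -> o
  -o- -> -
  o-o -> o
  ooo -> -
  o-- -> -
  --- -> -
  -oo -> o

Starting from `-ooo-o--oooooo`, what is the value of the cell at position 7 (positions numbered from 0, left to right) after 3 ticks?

oo-oo---o-----
-oooo---------
oo--o---------
position 7 holds -

-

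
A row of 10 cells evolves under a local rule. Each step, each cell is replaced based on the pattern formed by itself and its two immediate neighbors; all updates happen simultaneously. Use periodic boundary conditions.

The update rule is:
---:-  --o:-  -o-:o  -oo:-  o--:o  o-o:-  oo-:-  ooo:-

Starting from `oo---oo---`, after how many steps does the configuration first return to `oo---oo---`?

--o----o--
--oo---oo-
----o----o
o---oo---o
-o----o---
-oo---oo--
---o----o-
---oo---oo
o----o----
oo---oo---

10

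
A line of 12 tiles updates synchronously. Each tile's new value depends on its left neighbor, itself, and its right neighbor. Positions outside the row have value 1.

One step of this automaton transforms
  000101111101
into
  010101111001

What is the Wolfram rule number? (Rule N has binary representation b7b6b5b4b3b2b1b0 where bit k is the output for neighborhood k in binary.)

position 6: 111 → 1  (bit 7 = 1)
position 9: 110 → 0  (bit 6 = 0)
position 4: 101 → 0  (bit 5 = 0)
position 0: 100 → 0  (bit 4 = 0)
position 5: 011 → 1  (bit 3 = 1)
position 3: 010 → 1  (bit 2 = 1)
position 2: 001 → 0  (bit 1 = 0)
position 1: 000 → 1  (bit 0 = 1)
bits b7..b0 = 10001101 = 141

141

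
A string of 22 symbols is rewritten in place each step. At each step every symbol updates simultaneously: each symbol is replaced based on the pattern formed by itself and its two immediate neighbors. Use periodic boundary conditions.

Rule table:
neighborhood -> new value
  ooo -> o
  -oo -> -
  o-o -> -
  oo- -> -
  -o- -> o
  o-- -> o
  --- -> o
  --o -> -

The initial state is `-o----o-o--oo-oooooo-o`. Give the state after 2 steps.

--oo--o---oooo--oo-o-o

-oooo-o-oo-----oooo--o
--oo--o---oooo--oo-o-o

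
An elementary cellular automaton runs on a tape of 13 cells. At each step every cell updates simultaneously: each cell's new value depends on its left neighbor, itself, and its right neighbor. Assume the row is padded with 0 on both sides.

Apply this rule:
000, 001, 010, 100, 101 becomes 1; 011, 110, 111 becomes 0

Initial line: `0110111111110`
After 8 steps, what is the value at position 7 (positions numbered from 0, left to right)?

1001000000001
1111111111111
0000000000000
1111111111111  (repeats step 2; period 2)
step 8: 1111111111111
position 7 holds 1

1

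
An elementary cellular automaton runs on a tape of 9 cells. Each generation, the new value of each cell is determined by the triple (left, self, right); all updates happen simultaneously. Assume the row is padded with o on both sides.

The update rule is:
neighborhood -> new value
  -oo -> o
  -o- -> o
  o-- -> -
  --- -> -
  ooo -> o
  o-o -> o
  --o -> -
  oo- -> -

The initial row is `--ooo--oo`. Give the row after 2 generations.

--o----oo

--oo---oo
--o----oo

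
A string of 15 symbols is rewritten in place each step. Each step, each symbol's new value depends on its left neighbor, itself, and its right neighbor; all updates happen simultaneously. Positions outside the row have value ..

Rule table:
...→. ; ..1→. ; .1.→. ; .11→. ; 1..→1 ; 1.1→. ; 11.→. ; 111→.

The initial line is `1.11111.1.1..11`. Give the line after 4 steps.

..............1

...........1...
............1..
.............1.
..............1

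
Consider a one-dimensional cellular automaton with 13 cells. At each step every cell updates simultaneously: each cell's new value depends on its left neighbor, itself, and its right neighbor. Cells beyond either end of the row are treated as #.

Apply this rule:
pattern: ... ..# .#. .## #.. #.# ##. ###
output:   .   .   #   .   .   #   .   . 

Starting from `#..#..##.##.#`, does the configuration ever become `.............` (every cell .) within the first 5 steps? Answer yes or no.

step 1: ...#....#..#.
step 2: ...#....#..##
step 3: ...#....#....
step 4: ...#....#....  (fixed point — unchanged through step 5)
step 5 is ...#....#...., still not uniform .

no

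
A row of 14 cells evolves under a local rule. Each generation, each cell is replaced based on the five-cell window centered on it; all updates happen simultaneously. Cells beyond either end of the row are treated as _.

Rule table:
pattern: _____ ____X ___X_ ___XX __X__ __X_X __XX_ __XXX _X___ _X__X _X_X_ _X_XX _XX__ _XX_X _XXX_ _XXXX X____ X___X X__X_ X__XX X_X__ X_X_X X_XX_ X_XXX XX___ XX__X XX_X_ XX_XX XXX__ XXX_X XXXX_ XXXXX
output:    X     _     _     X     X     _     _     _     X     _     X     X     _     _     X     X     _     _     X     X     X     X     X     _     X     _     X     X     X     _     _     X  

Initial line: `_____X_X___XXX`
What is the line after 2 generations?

_XXX_X_X_XXXX_

XXX___XXX_X_XX
_XXX_X_X_XXXX_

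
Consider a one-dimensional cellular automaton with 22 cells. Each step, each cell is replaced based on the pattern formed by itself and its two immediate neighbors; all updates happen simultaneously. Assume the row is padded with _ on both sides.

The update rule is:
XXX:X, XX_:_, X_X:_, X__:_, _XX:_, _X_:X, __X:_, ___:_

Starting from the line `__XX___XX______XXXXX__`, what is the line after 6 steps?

________________XXX___
_________________X____
_________________X____  (fixed point — unchanged through step 6)

_________________X____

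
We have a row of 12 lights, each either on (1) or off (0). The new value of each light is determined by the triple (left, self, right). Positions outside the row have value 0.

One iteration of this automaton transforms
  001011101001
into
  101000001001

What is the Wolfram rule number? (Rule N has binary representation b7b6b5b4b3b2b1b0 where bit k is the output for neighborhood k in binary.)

position 5: 111 → 0  (bit 7 = 0)
position 6: 110 → 0  (bit 6 = 0)
position 3: 101 → 0  (bit 5 = 0)
position 9: 100 → 0  (bit 4 = 0)
position 4: 011 → 0  (bit 3 = 0)
position 2: 010 → 1  (bit 2 = 1)
position 1: 001 → 0  (bit 1 = 0)
position 0: 000 → 1  (bit 0 = 1)
bits b7..b0 = 00000101 = 5

5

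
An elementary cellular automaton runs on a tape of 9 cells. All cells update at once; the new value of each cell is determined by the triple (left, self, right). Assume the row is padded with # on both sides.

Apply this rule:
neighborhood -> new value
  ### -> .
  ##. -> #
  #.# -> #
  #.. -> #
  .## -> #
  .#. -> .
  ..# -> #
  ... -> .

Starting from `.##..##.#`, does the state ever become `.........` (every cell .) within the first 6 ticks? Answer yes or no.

yes

#########
.........
all cells are . at tick 2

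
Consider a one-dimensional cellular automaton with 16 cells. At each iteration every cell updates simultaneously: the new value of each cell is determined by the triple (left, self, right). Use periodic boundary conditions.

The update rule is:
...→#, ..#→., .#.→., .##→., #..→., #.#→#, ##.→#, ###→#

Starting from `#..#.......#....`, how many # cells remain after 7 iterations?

5

.....#####...##.
####..####.#..#.
.###...####....#
#.##.#..###.##..
.#.##....###.#..
..#.#.##..###..#
...#.#.#...##...
count of #: 5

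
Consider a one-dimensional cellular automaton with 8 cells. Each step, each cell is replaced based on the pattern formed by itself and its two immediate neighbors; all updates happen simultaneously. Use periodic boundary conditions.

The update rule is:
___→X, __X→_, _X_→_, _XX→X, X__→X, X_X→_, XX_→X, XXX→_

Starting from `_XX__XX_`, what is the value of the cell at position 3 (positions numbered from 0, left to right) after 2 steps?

_XXX_XXX
_X_X_X_X
position 3 holds X

X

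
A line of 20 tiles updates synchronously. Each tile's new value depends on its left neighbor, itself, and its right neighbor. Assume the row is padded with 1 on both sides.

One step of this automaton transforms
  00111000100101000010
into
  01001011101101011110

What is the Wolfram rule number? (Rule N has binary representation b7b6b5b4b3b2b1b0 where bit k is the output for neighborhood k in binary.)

position 3: 111 → 0  (bit 7 = 0)
position 4: 110 → 1  (bit 6 = 1)
position 12: 101 → 0  (bit 5 = 0)
position 0: 100 → 0  (bit 4 = 0)
position 2: 011 → 0  (bit 3 = 0)
position 8: 010 → 1  (bit 2 = 1)
position 1: 001 → 1  (bit 1 = 1)
position 6: 000 → 1  (bit 0 = 1)
bits b7..b0 = 01000111 = 71

71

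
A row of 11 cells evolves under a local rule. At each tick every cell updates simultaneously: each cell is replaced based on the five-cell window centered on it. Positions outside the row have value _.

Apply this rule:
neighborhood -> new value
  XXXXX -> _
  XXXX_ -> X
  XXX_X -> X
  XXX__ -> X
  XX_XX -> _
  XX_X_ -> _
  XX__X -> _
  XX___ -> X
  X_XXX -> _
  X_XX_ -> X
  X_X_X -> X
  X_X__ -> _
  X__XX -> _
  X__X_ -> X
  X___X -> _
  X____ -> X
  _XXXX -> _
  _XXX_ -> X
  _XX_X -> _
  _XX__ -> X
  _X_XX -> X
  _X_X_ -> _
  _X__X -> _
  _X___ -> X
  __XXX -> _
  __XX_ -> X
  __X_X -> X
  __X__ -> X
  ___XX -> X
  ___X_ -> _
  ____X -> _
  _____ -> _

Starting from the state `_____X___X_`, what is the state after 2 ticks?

_____XX__XX
____XXX__XX

____XXX__XX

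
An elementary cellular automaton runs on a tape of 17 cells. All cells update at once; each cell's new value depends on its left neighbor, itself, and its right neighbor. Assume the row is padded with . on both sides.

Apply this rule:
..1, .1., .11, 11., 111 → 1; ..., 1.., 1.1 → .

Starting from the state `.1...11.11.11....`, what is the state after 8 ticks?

11..111.11.11....
11.1111.11.11....
11.1111.11.11....  (fixed point — unchanged through tick 8)

11.1111.11.11....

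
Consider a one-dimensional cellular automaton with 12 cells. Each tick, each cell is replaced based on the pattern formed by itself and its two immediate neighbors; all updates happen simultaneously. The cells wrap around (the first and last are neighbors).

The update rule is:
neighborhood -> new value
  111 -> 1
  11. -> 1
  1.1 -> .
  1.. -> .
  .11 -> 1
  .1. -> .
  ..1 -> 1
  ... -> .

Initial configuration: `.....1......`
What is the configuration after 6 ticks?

....1.......
...1........
..1.........
.1..........
1...........
...........1

...........1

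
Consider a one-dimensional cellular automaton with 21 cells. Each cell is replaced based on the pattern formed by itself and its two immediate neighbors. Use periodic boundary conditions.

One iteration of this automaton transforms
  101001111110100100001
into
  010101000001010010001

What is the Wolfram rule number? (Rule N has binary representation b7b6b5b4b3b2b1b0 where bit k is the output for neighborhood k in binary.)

position 6: 111 → 0  (bit 7 = 0)
position 0: 110 → 0  (bit 6 = 0)
position 1: 101 → 1  (bit 5 = 1)
position 3: 100 → 1  (bit 4 = 1)
position 5: 011 → 1  (bit 3 = 1)
position 2: 010 → 0  (bit 2 = 0)
position 4: 001 → 0  (bit 1 = 0)
position 17: 000 → 0  (bit 0 = 0)
bits b7..b0 = 00111000 = 56

56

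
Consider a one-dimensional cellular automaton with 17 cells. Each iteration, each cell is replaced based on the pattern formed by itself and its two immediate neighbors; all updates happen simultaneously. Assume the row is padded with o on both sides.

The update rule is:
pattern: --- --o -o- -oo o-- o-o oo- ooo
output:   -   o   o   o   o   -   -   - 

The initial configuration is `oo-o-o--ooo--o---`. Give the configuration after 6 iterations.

o----oo---oo----o

iteration 1: ---o-oooo--oooo-o
iteration 2: o-oo-o---ooo----o
iteration 3: --o--oo-oo--o--oo
iteration 4: oooooo--o-oooooo-
iteration 5: ------ooo-o------
iteration 6: o----oo---oo----o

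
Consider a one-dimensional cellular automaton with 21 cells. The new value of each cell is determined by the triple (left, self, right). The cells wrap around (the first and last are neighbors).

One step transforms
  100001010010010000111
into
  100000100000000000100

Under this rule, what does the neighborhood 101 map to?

1

At position 6 the neighborhood is 101; the next row has 1 there.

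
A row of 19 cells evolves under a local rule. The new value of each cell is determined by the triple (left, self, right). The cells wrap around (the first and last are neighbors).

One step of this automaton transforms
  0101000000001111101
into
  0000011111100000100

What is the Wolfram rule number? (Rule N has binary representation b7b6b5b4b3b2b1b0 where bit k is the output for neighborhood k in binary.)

position 13: 111 → 0  (bit 7 = 0)
position 16: 110 → 1  (bit 6 = 1)
position 0: 101 → 0  (bit 5 = 0)
position 4: 100 → 0  (bit 4 = 0)
position 12: 011 → 0  (bit 3 = 0)
position 1: 010 → 0  (bit 2 = 0)
position 11: 001 → 0  (bit 1 = 0)
position 5: 000 → 1  (bit 0 = 1)
bits b7..b0 = 01000001 = 65

65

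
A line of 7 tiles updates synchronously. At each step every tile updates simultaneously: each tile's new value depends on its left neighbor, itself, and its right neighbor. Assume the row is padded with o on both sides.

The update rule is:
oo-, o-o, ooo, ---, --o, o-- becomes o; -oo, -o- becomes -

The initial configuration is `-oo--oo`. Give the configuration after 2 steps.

o-ooo-o
oo-ooo-

oo-ooo-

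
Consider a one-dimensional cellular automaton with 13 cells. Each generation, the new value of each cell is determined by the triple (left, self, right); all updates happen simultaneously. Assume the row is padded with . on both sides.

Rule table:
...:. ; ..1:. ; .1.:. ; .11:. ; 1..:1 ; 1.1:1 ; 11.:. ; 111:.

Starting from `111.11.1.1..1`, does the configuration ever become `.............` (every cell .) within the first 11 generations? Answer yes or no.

...1..1.1.1..
....1..1.1.1.
.....1..1.1.1
......1..1.1.
.......1..1.1
........1..1.
.........1..1
..........1..
...........1.
............1
.............
all cells are . at generation 11

yes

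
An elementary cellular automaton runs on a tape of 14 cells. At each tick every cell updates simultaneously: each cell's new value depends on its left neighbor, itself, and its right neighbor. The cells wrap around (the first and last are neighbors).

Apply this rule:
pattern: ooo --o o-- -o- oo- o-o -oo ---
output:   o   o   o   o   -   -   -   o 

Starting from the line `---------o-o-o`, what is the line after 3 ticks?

oooooooooo-o-o
ooooooooo--o--
-ooooooo-ooooo

-ooooooo-ooooo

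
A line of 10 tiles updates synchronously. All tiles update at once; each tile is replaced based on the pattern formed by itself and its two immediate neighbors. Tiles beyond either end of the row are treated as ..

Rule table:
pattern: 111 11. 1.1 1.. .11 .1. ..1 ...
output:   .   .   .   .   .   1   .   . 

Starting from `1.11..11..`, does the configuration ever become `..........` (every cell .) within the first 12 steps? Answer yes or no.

step 1: 1.........
step 2: 1.........  (fixed point — unchanged through step 12)
step 12 is 1........., still not uniform .

no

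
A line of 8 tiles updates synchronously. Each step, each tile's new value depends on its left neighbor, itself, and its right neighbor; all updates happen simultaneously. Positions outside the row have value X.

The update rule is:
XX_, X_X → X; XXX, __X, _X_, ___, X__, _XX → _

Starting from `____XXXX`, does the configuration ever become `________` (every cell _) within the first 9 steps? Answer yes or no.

________
all cells are _ at step 1

yes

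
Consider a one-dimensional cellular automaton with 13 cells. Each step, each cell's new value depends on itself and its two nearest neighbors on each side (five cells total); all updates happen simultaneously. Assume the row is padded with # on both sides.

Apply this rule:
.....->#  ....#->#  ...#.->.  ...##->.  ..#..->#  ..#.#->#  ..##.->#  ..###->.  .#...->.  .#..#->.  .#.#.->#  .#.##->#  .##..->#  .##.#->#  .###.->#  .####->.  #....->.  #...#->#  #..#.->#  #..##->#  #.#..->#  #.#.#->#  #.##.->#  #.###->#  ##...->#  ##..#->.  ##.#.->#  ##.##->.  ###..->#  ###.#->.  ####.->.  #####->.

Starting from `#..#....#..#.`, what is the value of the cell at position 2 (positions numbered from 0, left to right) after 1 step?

#.##..#.#.###
position 2 holds #

#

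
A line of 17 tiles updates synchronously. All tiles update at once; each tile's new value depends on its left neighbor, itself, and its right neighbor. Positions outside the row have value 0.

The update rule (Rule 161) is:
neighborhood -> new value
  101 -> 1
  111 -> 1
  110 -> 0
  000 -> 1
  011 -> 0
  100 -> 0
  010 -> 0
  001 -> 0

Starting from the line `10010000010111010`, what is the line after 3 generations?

01100000110010000

00000111001010100
11110010000101001
01100000110010000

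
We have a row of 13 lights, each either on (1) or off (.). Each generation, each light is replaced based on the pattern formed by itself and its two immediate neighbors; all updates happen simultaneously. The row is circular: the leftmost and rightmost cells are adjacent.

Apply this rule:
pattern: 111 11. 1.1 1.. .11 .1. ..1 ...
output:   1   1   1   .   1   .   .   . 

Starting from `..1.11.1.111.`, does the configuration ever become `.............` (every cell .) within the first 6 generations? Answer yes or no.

no

...1111.1111.
...111111111.
...111111111.  (fixed point — unchanged through generation 6)
generation 6 is ...111111111., still not uniform .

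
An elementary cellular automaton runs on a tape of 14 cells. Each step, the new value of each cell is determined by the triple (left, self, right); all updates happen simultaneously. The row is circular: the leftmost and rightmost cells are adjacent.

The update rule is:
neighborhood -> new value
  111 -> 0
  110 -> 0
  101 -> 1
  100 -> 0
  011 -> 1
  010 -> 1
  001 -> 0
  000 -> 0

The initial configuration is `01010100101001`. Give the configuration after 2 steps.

step 1: 11111100111001
step 2: 00000000100001

00000000100001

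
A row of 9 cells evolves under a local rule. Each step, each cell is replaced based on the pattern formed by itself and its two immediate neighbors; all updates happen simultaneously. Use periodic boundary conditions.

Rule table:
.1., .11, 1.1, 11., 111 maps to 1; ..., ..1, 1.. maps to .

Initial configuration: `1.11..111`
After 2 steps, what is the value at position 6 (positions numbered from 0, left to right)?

1111..111
1111..111
position 6 holds 1

1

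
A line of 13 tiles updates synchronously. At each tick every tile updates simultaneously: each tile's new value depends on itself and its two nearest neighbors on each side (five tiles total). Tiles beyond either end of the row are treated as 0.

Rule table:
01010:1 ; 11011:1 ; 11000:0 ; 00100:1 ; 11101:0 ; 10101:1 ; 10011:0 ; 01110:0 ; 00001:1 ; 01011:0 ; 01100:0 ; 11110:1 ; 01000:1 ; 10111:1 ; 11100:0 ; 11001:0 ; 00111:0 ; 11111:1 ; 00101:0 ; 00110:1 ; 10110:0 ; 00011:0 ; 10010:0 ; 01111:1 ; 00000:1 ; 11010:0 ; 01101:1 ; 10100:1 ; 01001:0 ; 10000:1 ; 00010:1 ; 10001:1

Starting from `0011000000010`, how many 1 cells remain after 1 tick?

1010011111111
count of 1: 10

10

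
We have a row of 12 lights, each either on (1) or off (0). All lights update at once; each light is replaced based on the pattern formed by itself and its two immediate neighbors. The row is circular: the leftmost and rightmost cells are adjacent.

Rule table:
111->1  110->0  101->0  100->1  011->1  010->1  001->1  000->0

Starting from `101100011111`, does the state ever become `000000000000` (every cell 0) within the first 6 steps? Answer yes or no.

001010111111
111010111110
110010111100
101110111011
001100110011
111011101110
step 6 is 111011101110, still not uniform 0

no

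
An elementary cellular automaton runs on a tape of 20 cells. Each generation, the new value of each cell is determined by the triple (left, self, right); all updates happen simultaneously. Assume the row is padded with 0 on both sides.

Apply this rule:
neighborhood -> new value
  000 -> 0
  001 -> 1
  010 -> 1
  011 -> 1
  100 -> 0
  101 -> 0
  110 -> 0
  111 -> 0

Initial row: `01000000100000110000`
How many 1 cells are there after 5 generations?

5

11000001100001100000
10000011000011000000
10000110000110000000
10001100001100000000
10011000011000000000
count of 1: 5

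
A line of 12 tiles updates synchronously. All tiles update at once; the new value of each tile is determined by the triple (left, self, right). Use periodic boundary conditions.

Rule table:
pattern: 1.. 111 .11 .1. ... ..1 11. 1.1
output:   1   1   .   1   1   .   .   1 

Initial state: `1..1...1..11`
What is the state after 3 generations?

.1.111.11..1
111.1.1..1.1
11.11111.11.

11.11111.11.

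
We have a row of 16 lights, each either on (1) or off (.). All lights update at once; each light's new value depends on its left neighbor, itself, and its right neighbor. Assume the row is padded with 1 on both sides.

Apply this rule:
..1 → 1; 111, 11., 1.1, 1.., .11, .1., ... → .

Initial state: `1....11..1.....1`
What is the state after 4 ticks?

.1...1.....1..1.

tick 1: ....1...1.....1.
tick 2: ...1...1.....1..
tick 3: ..1...1.....1..1
tick 4: .1...1.....1..1.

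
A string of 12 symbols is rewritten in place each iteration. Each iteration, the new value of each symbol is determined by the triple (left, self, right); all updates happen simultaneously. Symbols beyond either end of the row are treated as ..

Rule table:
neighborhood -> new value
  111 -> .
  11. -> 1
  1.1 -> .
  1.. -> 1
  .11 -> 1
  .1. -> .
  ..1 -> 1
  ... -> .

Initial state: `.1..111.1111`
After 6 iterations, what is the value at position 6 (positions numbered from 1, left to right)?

1

1.111.1.1..1
..1.1....11.
.1...1..1111
1.1.1.111..1
......1.111.
.....1..1.11
position 6 holds 1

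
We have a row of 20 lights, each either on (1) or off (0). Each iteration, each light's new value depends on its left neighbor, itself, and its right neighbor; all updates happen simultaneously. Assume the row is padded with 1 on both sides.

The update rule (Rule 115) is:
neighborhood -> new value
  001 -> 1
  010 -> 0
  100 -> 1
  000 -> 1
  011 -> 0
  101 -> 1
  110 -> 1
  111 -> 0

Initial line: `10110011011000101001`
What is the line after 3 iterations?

iteration 1: 11011101101111010110
iteration 2: 01100110110001101011
iteration 3: 10111011011110110100

10111011011110110100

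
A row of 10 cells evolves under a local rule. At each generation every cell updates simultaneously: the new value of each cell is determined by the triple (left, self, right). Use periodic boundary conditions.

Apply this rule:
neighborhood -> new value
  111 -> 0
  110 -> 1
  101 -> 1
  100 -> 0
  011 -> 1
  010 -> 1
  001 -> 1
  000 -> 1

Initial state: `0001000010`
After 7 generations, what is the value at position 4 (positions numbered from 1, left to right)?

1111011110
1001110011
1011010110
1111111111
0000000000
1111111111  (repeats generation 4; period 2)
generation 7: 0000000000
position 4 holds 0

0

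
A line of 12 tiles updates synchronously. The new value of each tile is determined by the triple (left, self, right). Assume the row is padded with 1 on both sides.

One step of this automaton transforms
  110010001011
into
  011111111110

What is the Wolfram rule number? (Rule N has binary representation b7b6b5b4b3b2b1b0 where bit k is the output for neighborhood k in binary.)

position 0: 111 → 0  (bit 7 = 0)
position 1: 110 → 1  (bit 6 = 1)
position 9: 101 → 1  (bit 5 = 1)
position 2: 100 → 1  (bit 4 = 1)
position 10: 011 → 1  (bit 3 = 1)
position 4: 010 → 1  (bit 2 = 1)
position 3: 001 → 1  (bit 1 = 1)
position 6: 000 → 1  (bit 0 = 1)
bits b7..b0 = 01111111 = 127

127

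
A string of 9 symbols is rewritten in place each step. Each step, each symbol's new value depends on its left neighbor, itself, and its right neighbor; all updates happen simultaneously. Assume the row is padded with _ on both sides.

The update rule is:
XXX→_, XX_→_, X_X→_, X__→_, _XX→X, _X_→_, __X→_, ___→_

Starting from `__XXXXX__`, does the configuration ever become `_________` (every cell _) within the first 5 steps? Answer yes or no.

__X______
_________
all cells are _ at step 2

yes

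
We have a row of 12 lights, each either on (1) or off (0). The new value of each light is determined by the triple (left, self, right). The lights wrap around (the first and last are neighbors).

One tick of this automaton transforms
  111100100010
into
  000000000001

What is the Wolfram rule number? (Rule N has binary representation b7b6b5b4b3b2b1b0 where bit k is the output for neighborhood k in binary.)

32

position 1: 111 → 0  (bit 7 = 0)
position 3: 110 → 0  (bit 6 = 0)
position 11: 101 → 1  (bit 5 = 1)
position 4: 100 → 0  (bit 4 = 0)
position 0: 011 → 0  (bit 3 = 0)
position 6: 010 → 0  (bit 2 = 0)
position 5: 001 → 0  (bit 1 = 0)
position 8: 000 → 0  (bit 0 = 0)
bits b7..b0 = 00100000 = 32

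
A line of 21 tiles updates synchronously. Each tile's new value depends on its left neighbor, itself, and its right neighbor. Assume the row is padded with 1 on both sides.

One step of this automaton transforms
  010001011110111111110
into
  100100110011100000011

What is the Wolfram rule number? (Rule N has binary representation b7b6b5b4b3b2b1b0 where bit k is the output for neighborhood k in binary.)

position 8: 111 → 0  (bit 7 = 0)
position 10: 110 → 1  (bit 6 = 1)
position 0: 101 → 1  (bit 5 = 1)
position 2: 100 → 0  (bit 4 = 0)
position 7: 011 → 1  (bit 3 = 1)
position 1: 010 → 0  (bit 2 = 0)
position 4: 001 → 0  (bit 1 = 0)
position 3: 000 → 1  (bit 0 = 1)
bits b7..b0 = 01101001 = 105

105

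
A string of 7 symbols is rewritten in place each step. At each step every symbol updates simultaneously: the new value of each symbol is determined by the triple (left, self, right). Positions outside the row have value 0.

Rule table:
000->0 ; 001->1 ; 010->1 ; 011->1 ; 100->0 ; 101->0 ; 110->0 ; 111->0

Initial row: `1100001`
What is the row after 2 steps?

1000110

1000011
1000110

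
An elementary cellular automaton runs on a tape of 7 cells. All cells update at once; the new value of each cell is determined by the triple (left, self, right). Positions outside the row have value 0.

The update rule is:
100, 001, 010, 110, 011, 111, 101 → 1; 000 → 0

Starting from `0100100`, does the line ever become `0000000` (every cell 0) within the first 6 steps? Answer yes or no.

step 1: 1111110
step 2: 1111111
step 3: 1111111  (fixed point — unchanged through step 6)
step 6 is 1111111, still not uniform 0

no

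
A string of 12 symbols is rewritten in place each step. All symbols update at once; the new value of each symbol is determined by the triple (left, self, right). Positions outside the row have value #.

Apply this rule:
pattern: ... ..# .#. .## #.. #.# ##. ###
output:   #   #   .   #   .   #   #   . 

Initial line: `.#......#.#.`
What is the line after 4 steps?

...###....##

#..#####.#.#
#.##...##.##
####.######.
...###....##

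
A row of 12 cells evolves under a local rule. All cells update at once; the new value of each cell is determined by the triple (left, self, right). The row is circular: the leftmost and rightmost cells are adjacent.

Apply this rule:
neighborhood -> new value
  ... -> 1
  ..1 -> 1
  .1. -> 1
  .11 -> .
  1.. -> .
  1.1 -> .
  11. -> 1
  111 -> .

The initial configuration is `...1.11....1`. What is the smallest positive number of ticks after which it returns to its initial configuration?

2

tick 1: .111..1.1111
tick 2: ...1.11....1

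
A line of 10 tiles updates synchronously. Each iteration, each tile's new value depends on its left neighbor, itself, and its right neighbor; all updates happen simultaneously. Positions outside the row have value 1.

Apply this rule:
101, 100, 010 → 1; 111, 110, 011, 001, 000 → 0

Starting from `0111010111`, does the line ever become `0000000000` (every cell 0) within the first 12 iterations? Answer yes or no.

iteration 1: 1000111000
iteration 2: 0100000100
iteration 3: 1110000110
iteration 4: 0001000001
iteration 5: 1001100000
iteration 6: 0100010000
iteration 7: 1110011000
iteration 8: 0001000100
iteration 9: 1001100110
iteration 10: 0100010001
iteration 11: 1110011000  (repeats iteration 7; period 4)
iteration 12: 0001000100
iteration 12 is 0001000100, still not uniform 0

no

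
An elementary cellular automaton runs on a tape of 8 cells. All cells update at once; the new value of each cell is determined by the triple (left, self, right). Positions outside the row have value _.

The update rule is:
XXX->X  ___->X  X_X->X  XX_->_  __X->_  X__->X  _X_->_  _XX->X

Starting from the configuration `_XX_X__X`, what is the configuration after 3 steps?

_X_X_X__
__X_X_XX
X__X_XX_

X__X_XX_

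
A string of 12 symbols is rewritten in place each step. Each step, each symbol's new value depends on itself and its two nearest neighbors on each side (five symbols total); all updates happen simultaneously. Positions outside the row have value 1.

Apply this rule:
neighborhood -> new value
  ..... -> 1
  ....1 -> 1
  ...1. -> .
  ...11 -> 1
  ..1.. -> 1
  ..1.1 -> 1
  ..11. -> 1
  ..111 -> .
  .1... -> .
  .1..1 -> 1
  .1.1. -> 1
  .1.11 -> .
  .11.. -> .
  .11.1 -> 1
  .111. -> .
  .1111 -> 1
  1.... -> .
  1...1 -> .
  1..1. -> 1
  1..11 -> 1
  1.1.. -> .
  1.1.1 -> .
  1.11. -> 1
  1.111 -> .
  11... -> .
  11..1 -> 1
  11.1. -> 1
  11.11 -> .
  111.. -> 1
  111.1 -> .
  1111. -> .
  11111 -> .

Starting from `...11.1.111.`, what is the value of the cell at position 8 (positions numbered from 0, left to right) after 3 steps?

..1111......
11.1.1..1111
..1.1.11.1..
position 8 holds .

.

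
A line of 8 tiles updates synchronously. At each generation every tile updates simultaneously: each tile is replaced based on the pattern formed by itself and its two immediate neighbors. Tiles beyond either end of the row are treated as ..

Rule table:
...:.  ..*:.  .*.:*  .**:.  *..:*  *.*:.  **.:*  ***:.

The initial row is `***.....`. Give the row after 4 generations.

.....**.

generation 1: ..**....
generation 2: ...**...
generation 3: ....**..
generation 4: .....**.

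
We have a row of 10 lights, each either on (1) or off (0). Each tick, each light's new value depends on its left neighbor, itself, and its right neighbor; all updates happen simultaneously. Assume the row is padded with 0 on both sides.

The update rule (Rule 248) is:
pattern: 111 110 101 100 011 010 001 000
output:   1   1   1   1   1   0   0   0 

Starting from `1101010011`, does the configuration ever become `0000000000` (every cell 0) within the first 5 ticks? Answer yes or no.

no

1110101011
1111010111
1111101111
1111111111
1111111111
tick 5 is 1111111111, still not uniform 0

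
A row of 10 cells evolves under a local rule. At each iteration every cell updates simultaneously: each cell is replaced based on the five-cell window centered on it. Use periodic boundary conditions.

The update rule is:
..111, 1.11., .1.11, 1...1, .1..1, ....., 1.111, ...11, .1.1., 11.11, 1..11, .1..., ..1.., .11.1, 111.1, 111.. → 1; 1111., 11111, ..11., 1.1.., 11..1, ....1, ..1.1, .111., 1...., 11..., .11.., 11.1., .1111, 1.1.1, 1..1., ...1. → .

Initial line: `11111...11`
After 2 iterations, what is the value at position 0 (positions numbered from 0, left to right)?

....1.111.
.1...11.1.
position 0 holds .

.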